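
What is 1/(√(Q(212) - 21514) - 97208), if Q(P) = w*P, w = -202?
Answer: -48604/4724729801 - I*√64338/9449459602 ≈ -1.0287e-5 - 2.6843e-8*I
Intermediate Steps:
Q(P) = -202*P
1/(√(Q(212) - 21514) - 97208) = 1/(√(-202*212 - 21514) - 97208) = 1/(√(-42824 - 21514) - 97208) = 1/(√(-64338) - 97208) = 1/(I*√64338 - 97208) = 1/(-97208 + I*√64338)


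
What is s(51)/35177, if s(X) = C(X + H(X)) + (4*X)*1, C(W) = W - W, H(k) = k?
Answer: 204/35177 ≈ 0.0057992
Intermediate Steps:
C(W) = 0
s(X) = 4*X (s(X) = 0 + (4*X)*1 = 0 + 4*X = 4*X)
s(51)/35177 = (4*51)/35177 = 204*(1/35177) = 204/35177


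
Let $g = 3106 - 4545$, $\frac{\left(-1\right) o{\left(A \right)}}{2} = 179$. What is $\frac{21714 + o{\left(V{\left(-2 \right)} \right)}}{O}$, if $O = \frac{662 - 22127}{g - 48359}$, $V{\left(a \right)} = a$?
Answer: $\frac{1063486088}{21465} \approx 49545.0$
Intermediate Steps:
$o{\left(A \right)} = -358$ ($o{\left(A \right)} = \left(-2\right) 179 = -358$)
$g = -1439$ ($g = 3106 - 4545 = -1439$)
$O = \frac{21465}{49798}$ ($O = \frac{662 - 22127}{-1439 - 48359} = - \frac{21465}{-49798} = \left(-21465\right) \left(- \frac{1}{49798}\right) = \frac{21465}{49798} \approx 0.43104$)
$\frac{21714 + o{\left(V{\left(-2 \right)} \right)}}{O} = \frac{21714 - 358}{\frac{21465}{49798}} = 21356 \cdot \frac{49798}{21465} = \frac{1063486088}{21465}$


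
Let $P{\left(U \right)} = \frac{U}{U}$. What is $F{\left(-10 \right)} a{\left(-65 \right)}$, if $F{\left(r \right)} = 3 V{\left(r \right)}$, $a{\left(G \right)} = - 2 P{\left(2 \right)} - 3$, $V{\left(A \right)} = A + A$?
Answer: $300$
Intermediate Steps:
$V{\left(A \right)} = 2 A$
$P{\left(U \right)} = 1$
$a{\left(G \right)} = -5$ ($a{\left(G \right)} = \left(-2\right) 1 - 3 = -2 - 3 = -5$)
$F{\left(r \right)} = 6 r$ ($F{\left(r \right)} = 3 \cdot 2 r = 6 r$)
$F{\left(-10 \right)} a{\left(-65 \right)} = 6 \left(-10\right) \left(-5\right) = \left(-60\right) \left(-5\right) = 300$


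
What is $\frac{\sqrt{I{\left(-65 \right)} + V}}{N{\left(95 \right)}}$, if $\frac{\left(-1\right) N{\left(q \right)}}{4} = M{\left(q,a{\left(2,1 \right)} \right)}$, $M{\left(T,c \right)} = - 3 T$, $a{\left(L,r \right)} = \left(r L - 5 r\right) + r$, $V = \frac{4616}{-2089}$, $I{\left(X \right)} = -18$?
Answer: $\frac{i \sqrt{88193402}}{2381460} \approx 0.0039434 i$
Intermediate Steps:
$V = - \frac{4616}{2089}$ ($V = 4616 \left(- \frac{1}{2089}\right) = - \frac{4616}{2089} \approx -2.2097$)
$a{\left(L,r \right)} = - 4 r + L r$ ($a{\left(L,r \right)} = \left(L r - 5 r\right) + r = \left(- 5 r + L r\right) + r = - 4 r + L r$)
$N{\left(q \right)} = 12 q$ ($N{\left(q \right)} = - 4 \left(- 3 q\right) = 12 q$)
$\frac{\sqrt{I{\left(-65 \right)} + V}}{N{\left(95 \right)}} = \frac{\sqrt{-18 - \frac{4616}{2089}}}{12 \cdot 95} = \frac{\sqrt{- \frac{42218}{2089}}}{1140} = \frac{i \sqrt{88193402}}{2089} \cdot \frac{1}{1140} = \frac{i \sqrt{88193402}}{2381460}$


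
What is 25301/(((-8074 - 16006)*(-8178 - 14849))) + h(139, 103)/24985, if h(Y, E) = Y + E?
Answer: 26963752841/2770787329520 ≈ 0.0097314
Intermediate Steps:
h(Y, E) = E + Y
25301/(((-8074 - 16006)*(-8178 - 14849))) + h(139, 103)/24985 = 25301/(((-8074 - 16006)*(-8178 - 14849))) + (103 + 139)/24985 = 25301/((-24080*(-23027))) + 242*(1/24985) = 25301/554490160 + 242/24985 = 26963752841/2770787329520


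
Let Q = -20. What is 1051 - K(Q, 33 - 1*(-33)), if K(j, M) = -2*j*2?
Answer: 971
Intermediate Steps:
K(j, M) = -4*j
1051 - K(Q, 33 - 1*(-33)) = 1051 - (-4)*(-20) = 1051 - 1*80 = 1051 - 80 = 971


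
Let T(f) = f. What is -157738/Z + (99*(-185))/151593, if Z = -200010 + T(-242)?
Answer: 259543093/389189762 ≈ 0.66688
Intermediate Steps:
Z = -200252 (Z = -200010 - 242 = -200252)
-157738/Z + (99*(-185))/151593 = -157738/(-200252) + (99*(-185))/151593 = -157738*(-1/200252) - 18315*1/151593 = 78869/100126 - 6105/50531 = 259543093/389189762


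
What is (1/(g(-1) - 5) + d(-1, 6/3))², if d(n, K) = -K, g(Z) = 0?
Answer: 121/25 ≈ 4.8400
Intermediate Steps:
(1/(g(-1) - 5) + d(-1, 6/3))² = (1/(0 - 5) - 6/3)² = (1/(-5) - 6/3)² = (-⅕ - 1*2)² = (-⅕ - 2)² = (-11/5)² = 121/25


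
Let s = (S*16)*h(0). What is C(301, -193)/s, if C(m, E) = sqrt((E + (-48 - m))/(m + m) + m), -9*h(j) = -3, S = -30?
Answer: -sqrt(27189330)/48160 ≈ -0.10827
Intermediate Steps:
h(j) = 1/3 (h(j) = -1/9*(-3) = 1/3)
s = -160 (s = -30*16*(1/3) = -480*1/3 = -160)
C(m, E) = sqrt(m + (-48 + E - m)/(2*m)) (C(m, E) = sqrt((-48 + E - m)/((2*m)) + m) = sqrt((-48 + E - m)*(1/(2*m)) + m) = sqrt((-48 + E - m)/(2*m) + m) = sqrt(m + (-48 + E - m)/(2*m)))
C(301, -193)/s = (sqrt(2)*sqrt((-48 - 193 + 301*(-1 + 2*301))/301)/2)/(-160) = (sqrt(2)*sqrt((-48 - 193 + 301*(-1 + 602))/301)/2)*(-1/160) = (sqrt(2)*sqrt((-48 - 193 + 301*601)/301)/2)*(-1/160) = (sqrt(2)*sqrt((-48 - 193 + 180901)/301)/2)*(-1/160) = (sqrt(2)*sqrt((1/301)*180660)/2)*(-1/160) = (sqrt(2)*sqrt(180660/301)/2)*(-1/160) = (sqrt(2)*(2*sqrt(13594665)/301)/2)*(-1/160) = (sqrt(27189330)/301)*(-1/160) = -sqrt(27189330)/48160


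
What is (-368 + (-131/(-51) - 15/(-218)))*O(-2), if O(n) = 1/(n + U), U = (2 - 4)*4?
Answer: 4062101/111180 ≈ 36.536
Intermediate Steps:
U = -8 (U = -2*4 = -8)
O(n) = 1/(-8 + n) (O(n) = 1/(n - 8) = 1/(-8 + n))
(-368 + (-131/(-51) - 15/(-218)))*O(-2) = (-368 + (-131/(-51) - 15/(-218)))/(-8 - 2) = (-368 + (-131*(-1/51) - 15*(-1/218)))/(-10) = (-368 + (131/51 + 15/218))*(-⅒) = (-368 + 29323/11118)*(-⅒) = -4062101/11118*(-⅒) = 4062101/111180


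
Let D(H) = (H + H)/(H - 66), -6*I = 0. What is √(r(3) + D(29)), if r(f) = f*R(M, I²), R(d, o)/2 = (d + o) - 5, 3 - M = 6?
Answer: I*√67858/37 ≈ 7.0404*I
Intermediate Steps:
I = 0 (I = -⅙*0 = 0)
M = -3 (M = 3 - 1*6 = 3 - 6 = -3)
R(d, o) = -10 + 2*d + 2*o (R(d, o) = 2*((d + o) - 5) = 2*(-5 + d + o) = -10 + 2*d + 2*o)
D(H) = 2*H/(-66 + H) (D(H) = (2*H)/(-66 + H) = 2*H/(-66 + H))
r(f) = -16*f (r(f) = f*(-10 + 2*(-3) + 2*0²) = f*(-10 - 6 + 2*0) = f*(-10 - 6 + 0) = f*(-16) = -16*f)
√(r(3) + D(29)) = √(-16*3 + 2*29/(-66 + 29)) = √(-48 + 2*29/(-37)) = √(-48 + 2*29*(-1/37)) = √(-48 - 58/37) = √(-1834/37) = I*√67858/37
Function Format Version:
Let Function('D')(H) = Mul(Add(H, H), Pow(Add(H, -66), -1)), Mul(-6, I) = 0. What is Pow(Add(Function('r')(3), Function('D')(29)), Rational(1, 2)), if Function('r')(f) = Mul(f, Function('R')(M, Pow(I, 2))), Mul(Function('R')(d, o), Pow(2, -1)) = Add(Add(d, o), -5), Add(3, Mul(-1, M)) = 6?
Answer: Mul(Rational(1, 37), I, Pow(67858, Rational(1, 2))) ≈ Mul(7.0404, I)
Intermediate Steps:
I = 0 (I = Mul(Rational(-1, 6), 0) = 0)
M = -3 (M = Add(3, Mul(-1, 6)) = Add(3, -6) = -3)
Function('R')(d, o) = Add(-10, Mul(2, d), Mul(2, o)) (Function('R')(d, o) = Mul(2, Add(Add(d, o), -5)) = Mul(2, Add(-5, d, o)) = Add(-10, Mul(2, d), Mul(2, o)))
Function('D')(H) = Mul(2, H, Pow(Add(-66, H), -1)) (Function('D')(H) = Mul(Mul(2, H), Pow(Add(-66, H), -1)) = Mul(2, H, Pow(Add(-66, H), -1)))
Function('r')(f) = Mul(-16, f) (Function('r')(f) = Mul(f, Add(-10, Mul(2, -3), Mul(2, Pow(0, 2)))) = Mul(f, Add(-10, -6, Mul(2, 0))) = Mul(f, Add(-10, -6, 0)) = Mul(f, -16) = Mul(-16, f))
Pow(Add(Function('r')(3), Function('D')(29)), Rational(1, 2)) = Pow(Add(Mul(-16, 3), Mul(2, 29, Pow(Add(-66, 29), -1))), Rational(1, 2)) = Pow(Add(-48, Mul(2, 29, Pow(-37, -1))), Rational(1, 2)) = Pow(Add(-48, Mul(2, 29, Rational(-1, 37))), Rational(1, 2)) = Pow(Add(-48, Rational(-58, 37)), Rational(1, 2)) = Pow(Rational(-1834, 37), Rational(1, 2)) = Mul(Rational(1, 37), I, Pow(67858, Rational(1, 2)))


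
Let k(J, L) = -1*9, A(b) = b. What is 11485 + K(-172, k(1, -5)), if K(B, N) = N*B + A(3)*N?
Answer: 13006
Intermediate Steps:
k(J, L) = -9
K(B, N) = 3*N + B*N (K(B, N) = N*B + 3*N = B*N + 3*N = 3*N + B*N)
11485 + K(-172, k(1, -5)) = 11485 - 9*(3 - 172) = 11485 - 9*(-169) = 11485 + 1521 = 13006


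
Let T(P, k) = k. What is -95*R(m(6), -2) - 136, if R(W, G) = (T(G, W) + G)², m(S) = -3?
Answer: -2511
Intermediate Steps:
R(W, G) = (G + W)² (R(W, G) = (W + G)² = (G + W)²)
-95*R(m(6), -2) - 136 = -95*(-2 - 3)² - 136 = -95*(-5)² - 136 = -95*25 - 136 = -2375 - 136 = -2511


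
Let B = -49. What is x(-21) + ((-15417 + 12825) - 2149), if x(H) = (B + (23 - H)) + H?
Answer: -4767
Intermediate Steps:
x(H) = -26 (x(H) = (-49 + (23 - H)) + H = (-26 - H) + H = -26)
x(-21) + ((-15417 + 12825) - 2149) = -26 + ((-15417 + 12825) - 2149) = -26 + (-2592 - 2149) = -26 - 4741 = -4767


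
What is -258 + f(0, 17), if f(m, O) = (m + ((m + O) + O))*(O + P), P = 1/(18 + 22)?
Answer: 6417/20 ≈ 320.85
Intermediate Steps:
P = 1/40 ≈ 0.025000
f(m, O) = (1/40 + O)*(2*O + 2*m) (f(m, O) = (m + ((m + O) + O))*(O + 1/40) = (m + ((O + m) + O))*(1/40 + O) = (m + (m + 2*O))*(1/40 + O) = (2*O + 2*m)*(1/40 + O) = (1/40 + O)*(2*O + 2*m))
-258 + f(0, 17) = -258 + (2*17² + (1/20)*17 + (1/20)*0 + 2*17*0) = -258 + (2*289 + 17/20 + 0 + 0) = -258 + (578 + 17/20 + 0 + 0) = -258 + 11577/20 = 6417/20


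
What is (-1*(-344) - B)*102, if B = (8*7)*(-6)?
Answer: 69360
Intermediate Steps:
B = -336 (B = 56*(-6) = -336)
(-1*(-344) - B)*102 = (-1*(-344) - 1*(-336))*102 = (344 + 336)*102 = 680*102 = 69360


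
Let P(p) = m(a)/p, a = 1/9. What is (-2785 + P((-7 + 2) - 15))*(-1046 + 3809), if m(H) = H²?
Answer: -1385092207/180 ≈ -7.6950e+6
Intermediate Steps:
a = ⅑ ≈ 0.11111
P(p) = 1/(81*p) (P(p) = (⅑)²/p = 1/(81*p))
(-2785 + P((-7 + 2) - 15))*(-1046 + 3809) = (-2785 + 1/(81*((-7 + 2) - 15)))*(-1046 + 3809) = (-2785 + 1/(81*(-5 - 15)))*2763 = (-2785 + (1/81)/(-20))*2763 = (-2785 + (1/81)*(-1/20))*2763 = (-2785 - 1/1620)*2763 = -4511701/1620*2763 = -1385092207/180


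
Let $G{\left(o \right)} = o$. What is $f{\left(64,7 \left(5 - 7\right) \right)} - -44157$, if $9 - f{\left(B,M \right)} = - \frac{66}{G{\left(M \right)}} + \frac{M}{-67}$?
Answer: $\frac{20711545}{469} \approx 44161.0$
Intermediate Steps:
$f{\left(B,M \right)} = 9 + \frac{66}{M} + \frac{M}{67}$ ($f{\left(B,M \right)} = 9 - \left(- \frac{66}{M} + \frac{M}{-67}\right) = 9 - \left(- \frac{66}{M} + M \left(- \frac{1}{67}\right)\right) = 9 - \left(- \frac{66}{M} - \frac{M}{67}\right) = 9 + \left(\frac{66}{M} + \frac{M}{67}\right) = 9 + \frac{66}{M} + \frac{M}{67}$)
$f{\left(64,7 \left(5 - 7\right) \right)} - -44157 = \left(9 + \frac{66}{7 \left(5 - 7\right)} + \frac{7 \left(5 - 7\right)}{67}\right) - -44157 = \left(9 + \frac{66}{7 \left(-2\right)} + \frac{7 \left(-2\right)}{67}\right) + 44157 = \left(9 + \frac{66}{-14} + \frac{1}{67} \left(-14\right)\right) + 44157 = \left(9 + 66 \left(- \frac{1}{14}\right) - \frac{14}{67}\right) + 44157 = \left(9 - \frac{33}{7} - \frac{14}{67}\right) + 44157 = \frac{1912}{469} + 44157 = \frac{20711545}{469}$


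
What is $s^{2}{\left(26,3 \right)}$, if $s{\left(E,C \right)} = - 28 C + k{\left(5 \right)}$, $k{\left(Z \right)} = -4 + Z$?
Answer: $6889$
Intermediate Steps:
$s{\left(E,C \right)} = 1 - 28 C$ ($s{\left(E,C \right)} = - 28 C + \left(-4 + 5\right) = - 28 C + 1 = 1 - 28 C$)
$s^{2}{\left(26,3 \right)} = \left(1 - 84\right)^{2} = \left(-83\right)^{2} = 6889$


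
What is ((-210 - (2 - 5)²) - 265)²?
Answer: 234256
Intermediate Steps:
((-210 - (2 - 5)²) - 265)² = ((-210 - 1*(-3)²) - 265)² = ((-210 - 1*9) - 265)² = ((-210 - 9) - 265)² = (-219 - 265)² = (-484)² = 234256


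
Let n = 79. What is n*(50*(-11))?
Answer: -43450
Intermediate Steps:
n*(50*(-11)) = 79*(50*(-11)) = 79*(-550) = -43450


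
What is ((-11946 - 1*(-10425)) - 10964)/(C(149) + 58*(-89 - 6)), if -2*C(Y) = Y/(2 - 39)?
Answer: 923890/407591 ≈ 2.2667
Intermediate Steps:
C(Y) = Y/74 (C(Y) = -Y/(2*(2 - 39)) = -Y/(2*(-37)) = -Y*(-1)/(2*37) = -(-1)*Y/74 = Y/74)
((-11946 - 1*(-10425)) - 10964)/(C(149) + 58*(-89 - 6)) = ((-11946 - 1*(-10425)) - 10964)/((1/74)*149 + 58*(-89 - 6)) = ((-11946 + 10425) - 10964)/(149/74 + 58*(-95)) = (-1521 - 10964)/(149/74 - 5510) = -12485/(-407591/74) = -12485*(-74/407591) = 923890/407591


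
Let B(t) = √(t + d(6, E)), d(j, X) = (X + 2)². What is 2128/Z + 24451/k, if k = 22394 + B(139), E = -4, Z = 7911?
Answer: 5398886141138/3967296036723 - 24451*√143/501491093 ≈ 1.3603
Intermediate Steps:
d(j, X) = (2 + X)²
B(t) = √(4 + t) (B(t) = √(t + (2 - 4)²) = √(t + (-2)²) = √(t + 4) = √(4 + t))
k = 22394 + √143 (k = 22394 + √(4 + 139) = 22394 + √143 ≈ 22406.)
2128/Z + 24451/k = 2128/7911 + 24451/(22394 + √143)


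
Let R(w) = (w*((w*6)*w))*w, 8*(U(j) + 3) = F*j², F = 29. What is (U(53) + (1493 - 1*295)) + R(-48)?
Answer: 254894989/8 ≈ 3.1862e+7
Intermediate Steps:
U(j) = -3 + 29*j²/8 (U(j) = -3 + (29*j²)/8 = -3 + 29*j²/8)
R(w) = 6*w⁴ (R(w) = (w*((6*w)*w))*w = (w*(6*w²))*w = (6*w³)*w = 6*w⁴)
(U(53) + (1493 - 1*295)) + R(-48) = ((-3 + (29/8)*53²) + (1493 - 1*295)) + 6*(-48)⁴ = ((-3 + (29/8)*2809) + (1493 - 295)) + 6*5308416 = ((-3 + 81461/8) + 1198) + 31850496 = (81437/8 + 1198) + 31850496 = 91021/8 + 31850496 = 254894989/8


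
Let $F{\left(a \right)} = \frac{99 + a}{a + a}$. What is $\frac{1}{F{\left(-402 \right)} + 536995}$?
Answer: $\frac{268}{143914761} \approx 1.8622 \cdot 10^{-6}$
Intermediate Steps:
$F{\left(a \right)} = \frac{99 + a}{2 a}$
$\frac{1}{F{\left(-402 \right)} + 536995} = \frac{1}{\frac{99 - 402}{2 \left(-402\right)} + 536995} = \frac{1}{\frac{1}{2} \left(- \frac{1}{402}\right) \left(-303\right) + 536995} = \frac{1}{\frac{101}{268} + 536995} = \frac{1}{\frac{143914761}{268}} = \frac{268}{143914761}$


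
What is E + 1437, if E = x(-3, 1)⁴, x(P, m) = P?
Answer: 1518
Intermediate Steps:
E = 81 (E = (-3)⁴ = 81)
E + 1437 = 81 + 1437 = 1518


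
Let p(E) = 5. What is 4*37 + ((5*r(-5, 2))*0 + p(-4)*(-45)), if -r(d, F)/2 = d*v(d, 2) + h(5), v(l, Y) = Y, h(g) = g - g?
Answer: -77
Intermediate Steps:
h(g) = 0
r(d, F) = -4*d (r(d, F) = -2*(d*2 + 0) = -2*(2*d + 0) = -4*d)
4*37 + ((5*r(-5, 2))*0 + p(-4)*(-45)) = 4*37 + ((5*(-4*(-5)))*0 + 5*(-45)) = 148 + ((5*20)*0 - 225) = 148 + (100*0 - 225) = 148 + (0 - 225) = 148 - 225 = -77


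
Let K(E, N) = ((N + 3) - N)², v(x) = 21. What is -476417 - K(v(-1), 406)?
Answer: -476426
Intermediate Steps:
K(E, N) = 9 (K(E, N) = ((3 + N) - N)² = 3² = 9)
-476417 - K(v(-1), 406) = -476417 - 1*9 = -476417 - 9 = -476426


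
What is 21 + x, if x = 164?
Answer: 185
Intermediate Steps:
21 + x = 21 + 164 = 185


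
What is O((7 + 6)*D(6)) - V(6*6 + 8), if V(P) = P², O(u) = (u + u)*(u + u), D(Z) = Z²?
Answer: 874160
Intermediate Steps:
O(u) = 4*u² (O(u) = (2*u)*(2*u) = 4*u²)
O((7 + 6)*D(6)) - V(6*6 + 8) = 4*((7 + 6)*6²)² - (6*6 + 8)² = 4*(13*36)² - (36 + 8)² = 4*468² - 1*44² = 4*219024 - 1*1936 = 876096 - 1936 = 874160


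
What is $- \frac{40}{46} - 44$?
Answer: $- \frac{1032}{23} \approx -44.87$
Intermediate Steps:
$- \frac{40}{46} - 44 = \left(-1\right) \frac{20}{23} - 44 = - \frac{20}{23} - 44 = - \frac{1032}{23}$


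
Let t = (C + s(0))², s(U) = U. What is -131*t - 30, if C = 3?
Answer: -1209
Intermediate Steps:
t = 9 (t = (3 + 0)² = 3² = 9)
-131*t - 30 = -131*9 - 30 = -1179 - 30 = -1209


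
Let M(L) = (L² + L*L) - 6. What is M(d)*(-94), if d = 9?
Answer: -14664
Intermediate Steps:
M(L) = -6 + 2*L² (M(L) = (L² + L²) - 6 = 2*L² - 6 = -6 + 2*L²)
M(d)*(-94) = (-6 + 2*9²)*(-94) = (-6 + 2*81)*(-94) = (-6 + 162)*(-94) = 156*(-94) = -14664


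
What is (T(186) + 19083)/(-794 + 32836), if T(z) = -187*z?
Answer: -15699/32042 ≈ -0.48995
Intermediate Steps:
(T(186) + 19083)/(-794 + 32836) = (-187*186 + 19083)/(-794 + 32836) = (-34782 + 19083)/32042 = -15699*1/32042 = -15699/32042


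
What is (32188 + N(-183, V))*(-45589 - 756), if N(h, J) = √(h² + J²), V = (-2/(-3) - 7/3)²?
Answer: -1491752860 - 46345*√2713234/9 ≈ -1.5002e+9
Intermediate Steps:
V = 25/9 (V = (-2*(-⅓) - 7*⅓)² = (⅔ - 7/3)² = (-5/3)² = 25/9 ≈ 2.7778)
N(h, J) = √(J² + h²)
(32188 + N(-183, V))*(-45589 - 756) = (32188 + √((25/9)² + (-183)²))*(-45589 - 756) = (32188 + √(625/81 + 33489))*(-46345) = (32188 + √(2713234/81))*(-46345) = (32188 + √2713234/9)*(-46345) = -1491752860 - 46345*√2713234/9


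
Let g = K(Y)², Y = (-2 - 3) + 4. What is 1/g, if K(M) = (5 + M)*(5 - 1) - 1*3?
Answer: 1/169 ≈ 0.0059172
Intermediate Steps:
Y = -1 (Y = -5 + 4 = -1)
K(M) = 17 + 4*M (K(M) = (5 + M)*4 - 3 = (20 + 4*M) - 3 = 17 + 4*M)
g = 169 (g = (17 + 4*(-1))² = (17 - 4)² = 13² = 169)
1/g = 1/169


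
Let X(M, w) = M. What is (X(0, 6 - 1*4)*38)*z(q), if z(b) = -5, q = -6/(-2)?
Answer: 0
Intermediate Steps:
q = 3 (q = -6*(-½) = 3)
(X(0, 6 - 1*4)*38)*z(q) = (0*38)*(-5) = 0*(-5) = 0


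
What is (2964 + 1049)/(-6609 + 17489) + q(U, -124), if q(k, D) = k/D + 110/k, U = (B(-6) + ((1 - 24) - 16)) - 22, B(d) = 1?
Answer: -992231/1011840 ≈ -0.98062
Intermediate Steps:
U = -60 (U = (1 + ((1 - 24) - 16)) - 22 = (1 + (-23 - 16)) - 22 = (1 - 39) - 22 = -38 - 22 = -60)
q(k, D) = 110/k + k/D
(2964 + 1049)/(-6609 + 17489) + q(U, -124) = (2964 + 1049)/(-6609 + 17489) + (110/(-60) - 60/(-124)) = 4013/10880 + (110*(-1/60) - 60*(-1/124)) = 4013*(1/10880) + (-11/6 + 15/31) = 4013/10880 - 251/186 = -992231/1011840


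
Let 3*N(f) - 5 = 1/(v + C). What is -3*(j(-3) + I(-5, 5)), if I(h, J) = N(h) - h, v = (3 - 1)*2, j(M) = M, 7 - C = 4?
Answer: -78/7 ≈ -11.143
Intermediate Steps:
C = 3 (C = 7 - 1*4 = 7 - 4 = 3)
v = 4 (v = 2*2 = 4)
N(f) = 12/7 (N(f) = 5/3 + 1/(3*(4 + 3)) = 5/3 + (⅓)/7 = 5/3 + (⅓)*(⅐) = 5/3 + 1/21 = 12/7)
I(h, J) = 12/7 - h
-3*(j(-3) + I(-5, 5)) = -3*(-3 + (12/7 - 1*(-5))) = -3*(-3 + (12/7 + 5)) = -3*(-3 + 47/7) = -3*26/7 = -78/7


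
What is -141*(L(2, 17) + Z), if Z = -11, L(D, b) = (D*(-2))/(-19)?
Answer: 28905/19 ≈ 1521.3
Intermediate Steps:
L(D, b) = 2*D/19 (L(D, b) = -2*D*(-1/19) = 2*D/19)
-141*(L(2, 17) + Z) = -141*((2/19)*2 - 11) = -141*(4/19 - 11) = -141*(-205/19) = 28905/19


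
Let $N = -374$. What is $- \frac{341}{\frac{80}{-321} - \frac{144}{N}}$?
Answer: $- \frac{20469207}{8152} \approx -2510.9$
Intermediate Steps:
$- \frac{341}{\frac{80}{-321} - \frac{144}{N}} = - \frac{341}{\frac{80}{-321} - \frac{144}{-374}} = - \frac{341}{80 \left(- \frac{1}{321}\right) - - \frac{72}{187}} = - \frac{341}{- \frac{80}{321} + \frac{72}{187}} = - \frac{341}{\frac{8152}{60027}} = \left(-341\right) \frac{60027}{8152} = - \frac{20469207}{8152}$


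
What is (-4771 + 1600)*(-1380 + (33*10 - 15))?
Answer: 3377115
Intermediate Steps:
(-4771 + 1600)*(-1380 + (33*10 - 15)) = -3171*(-1380 + (330 - 15)) = -3171*(-1380 + 315) = -3171*(-1065) = 3377115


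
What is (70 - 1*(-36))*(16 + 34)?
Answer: 5300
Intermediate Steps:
(70 - 1*(-36))*(16 + 34) = (70 + 36)*50 = 106*50 = 5300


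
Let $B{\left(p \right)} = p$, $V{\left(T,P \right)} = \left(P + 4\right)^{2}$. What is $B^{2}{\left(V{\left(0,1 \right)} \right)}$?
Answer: $625$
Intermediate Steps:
$V{\left(T,P \right)} = \left(4 + P\right)^{2}$
$B^{2}{\left(V{\left(0,1 \right)} \right)} = \left(\left(4 + 1\right)^{2}\right)^{2} = \left(5^{2}\right)^{2} = 25^{2} = 625$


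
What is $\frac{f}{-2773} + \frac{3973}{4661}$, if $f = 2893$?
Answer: $- \frac{41816}{219067} \approx -0.19088$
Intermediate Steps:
$\frac{f}{-2773} + \frac{3973}{4661} = \frac{2893}{-2773} + \frac{3973}{4661} = 2893 \left(- \frac{1}{2773}\right) + 3973 \cdot \frac{1}{4661} = - \frac{2893}{2773} + \frac{3973}{4661} = - \frac{41816}{219067}$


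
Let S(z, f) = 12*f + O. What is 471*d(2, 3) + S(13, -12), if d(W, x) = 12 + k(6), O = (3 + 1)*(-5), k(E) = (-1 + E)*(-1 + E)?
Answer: 17263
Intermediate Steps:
k(E) = (-1 + E)²
O = -20 (O = 4*(-5) = -20)
S(z, f) = -20 + 12*f (S(z, f) = 12*f - 20 = -20 + 12*f)
d(W, x) = 37 (d(W, x) = 12 + (-1 + 6)² = 12 + 5² = 12 + 25 = 37)
471*d(2, 3) + S(13, -12) = 471*37 + (-20 + 12*(-12)) = 17427 + (-20 - 144) = 17427 - 164 = 17263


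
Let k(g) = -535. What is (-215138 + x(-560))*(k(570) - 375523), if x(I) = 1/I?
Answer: 22653222669149/280 ≈ 8.0904e+10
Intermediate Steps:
(-215138 + x(-560))*(k(570) - 375523) = (-215138 + 1/(-560))*(-535 - 375523) = (-215138 - 1/560)*(-376058) = -120477281/560*(-376058) = 22653222669149/280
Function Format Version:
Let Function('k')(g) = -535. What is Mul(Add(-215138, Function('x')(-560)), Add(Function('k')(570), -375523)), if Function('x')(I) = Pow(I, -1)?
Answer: Rational(22653222669149, 280) ≈ 8.0904e+10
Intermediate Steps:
Mul(Add(-215138, Function('x')(-560)), Add(Function('k')(570), -375523)) = Mul(Add(-215138, Pow(-560, -1)), Add(-535, -375523)) = Mul(Add(-215138, Rational(-1, 560)), -376058) = Mul(Rational(-120477281, 560), -376058) = Rational(22653222669149, 280)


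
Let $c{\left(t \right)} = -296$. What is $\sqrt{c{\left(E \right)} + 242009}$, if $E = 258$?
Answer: $3 \sqrt{26857} \approx 491.64$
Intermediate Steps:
$\sqrt{c{\left(E \right)} + 242009} = \sqrt{-296 + 242009} = \sqrt{241713} = 3 \sqrt{26857}$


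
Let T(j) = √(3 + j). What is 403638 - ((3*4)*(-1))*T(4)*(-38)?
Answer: 403638 - 456*√7 ≈ 4.0243e+5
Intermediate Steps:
403638 - ((3*4)*(-1))*T(4)*(-38) = 403638 - ((3*4)*(-1))*√(3 + 4)*(-38) = 403638 - (12*(-1))*√7*(-38) = 403638 - (-12*√7)*(-38) = 403638 - 456*√7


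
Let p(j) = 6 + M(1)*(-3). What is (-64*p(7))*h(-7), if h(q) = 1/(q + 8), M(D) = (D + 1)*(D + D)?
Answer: 384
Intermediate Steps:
M(D) = 2*D*(1 + D) (M(D) = (1 + D)*(2*D) = 2*D*(1 + D))
p(j) = -6 (p(j) = 6 + (2*1*(1 + 1))*(-3) = 6 + (2*1*2)*(-3) = 6 + 4*(-3) = 6 - 12 = -6)
h(q) = 1/(8 + q)
(-64*p(7))*h(-7) = (-64*(-6))/(8 - 7) = 384/1 = 384*1 = 384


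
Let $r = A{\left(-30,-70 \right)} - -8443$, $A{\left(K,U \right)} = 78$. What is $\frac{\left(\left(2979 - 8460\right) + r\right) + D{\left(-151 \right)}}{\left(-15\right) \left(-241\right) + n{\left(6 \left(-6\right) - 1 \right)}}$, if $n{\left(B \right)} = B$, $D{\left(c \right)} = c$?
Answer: $\frac{2889}{3578} \approx 0.80743$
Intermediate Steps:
$r = 8521$ ($r = 78 - -8443 = 78 + 8443 = 8521$)
$\frac{\left(\left(2979 - 8460\right) + r\right) + D{\left(-151 \right)}}{\left(-15\right) \left(-241\right) + n{\left(6 \left(-6\right) - 1 \right)}} = \frac{\left(\left(2979 - 8460\right) + 8521\right) - 151}{\left(-15\right) \left(-241\right) + \left(6 \left(-6\right) - 1\right)} = \frac{\left(-5481 + 8521\right) - 151}{3615 - 37} = \frac{3040 - 151}{3615 - 37} = \frac{2889}{3578}$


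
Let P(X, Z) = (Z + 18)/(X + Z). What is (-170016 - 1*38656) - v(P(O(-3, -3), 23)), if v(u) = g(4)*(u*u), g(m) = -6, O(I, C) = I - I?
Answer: -110377402/529 ≈ -2.0865e+5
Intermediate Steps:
O(I, C) = 0
P(X, Z) = (18 + Z)/(X + Z)
v(u) = -6*u² (v(u) = -6*u*u = -6*u²)
(-170016 - 1*38656) - v(P(O(-3, -3), 23)) = (-170016 - 1*38656) - (-6)*((18 + 23)/(0 + 23))² = (-170016 - 38656) - (-6)*(41/23)² = -208672 - (-6)*((1/23)*41)² = -208672 - (-6)*(41/23)² = -208672 - (-6)*1681/529 = -208672 - 1*(-10086/529) = -208672 + 10086/529 = -110377402/529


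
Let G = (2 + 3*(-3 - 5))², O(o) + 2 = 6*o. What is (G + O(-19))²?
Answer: 135424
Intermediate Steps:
O(o) = -2 + 6*o
G = 484 (G = (2 + 3*(-8))² = (2 - 24)² = (-22)² = 484)
(G + O(-19))² = (484 + (-2 + 6*(-19)))² = (484 + (-2 - 114))² = (484 - 116)² = 368² = 135424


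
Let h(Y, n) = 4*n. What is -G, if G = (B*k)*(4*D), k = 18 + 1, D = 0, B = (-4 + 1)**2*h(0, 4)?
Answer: 0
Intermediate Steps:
B = 144 (B = (-4 + 1)**2*(4*4) = (-3)**2*16 = 9*16 = 144)
k = 19
G = 0 (G = (144*19)*(4*0) = 2736*0 = 0)
-G = -1*0 = 0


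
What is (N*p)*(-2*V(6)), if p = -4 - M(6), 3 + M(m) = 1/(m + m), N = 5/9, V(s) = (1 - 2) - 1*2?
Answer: -65/18 ≈ -3.6111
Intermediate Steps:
V(s) = -3 (V(s) = -1 - 2 = -3)
N = 5/9 (N = 5*(1/9) = 5/9 ≈ 0.55556)
M(m) = -3 + 1/(2*m) (M(m) = -3 + 1/(m + m) = -3 + 1/(2*m))
p = -13/12 (p = -4 - (-3 + (1/2)/6) = -4 - (-3 + (1/2)*(1/6)) = -4 - (-3 + 1/12) = -4 - 1*(-35/12) = -4 + 35/12 = -13/12 ≈ -1.0833)
(N*p)*(-2*V(6)) = ((5/9)*(-13/12))*(-2*(-3)) = -65/108*6 = -65/18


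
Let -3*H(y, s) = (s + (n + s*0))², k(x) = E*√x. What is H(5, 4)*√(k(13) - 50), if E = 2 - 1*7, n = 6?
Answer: -100*I*√(50 + 5*√13)/3 ≈ -274.93*I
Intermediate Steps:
E = -5 (E = 2 - 7 = -5)
k(x) = -5*√x
H(y, s) = -(6 + s)²/3 (H(y, s) = -(s + (6 + s*0))²/3 = -(s + (6 + 0))²/3 = -(s + 6)²/3 = -(6 + s)²/3)
H(5, 4)*√(k(13) - 50) = (-(6 + 4)²/3)*√(-5*√13 - 50) = (-⅓*10²)*√(-50 - 5*√13) = (-⅓*100)*√(-50 - 5*√13) = -100*√(-50 - 5*√13)/3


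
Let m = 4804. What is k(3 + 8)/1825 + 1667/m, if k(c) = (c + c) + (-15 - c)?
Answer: 3023059/8767300 ≈ 0.34481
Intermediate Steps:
k(c) = -15 + c (k(c) = 2*c + (-15 - c) = -15 + c)
k(3 + 8)/1825 + 1667/m = (-15 + (3 + 8))/1825 + 1667/4804 = (-15 + 11)*(1/1825) + 1667*(1/4804) = -4*1/1825 + 1667/4804 = -4/1825 + 1667/4804 = 3023059/8767300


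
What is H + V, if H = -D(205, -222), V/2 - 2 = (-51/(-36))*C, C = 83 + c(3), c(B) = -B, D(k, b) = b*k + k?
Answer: 136607/3 ≈ 45536.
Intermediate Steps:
D(k, b) = k + b*k
C = 80 (C = 83 - 1*3 = 83 - 3 = 80)
V = 692/3 (V = 4 + 2*(-51/(-36)*80) = 4 + 2*(-51*(-1/36)*80) = 4 + 2*((17/12)*80) = 4 + 2*(340/3) = 4 + 680/3 = 692/3 ≈ 230.67)
H = 45305 (H = -205*(1 - 222) = -205*(-221) = -1*(-45305) = 45305)
H + V = 45305 + 692/3 = 136607/3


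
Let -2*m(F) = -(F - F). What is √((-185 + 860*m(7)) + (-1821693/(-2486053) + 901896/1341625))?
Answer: 2*I*√20424144984348489907002110/667070171225 ≈ 13.55*I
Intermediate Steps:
m(F) = 0 (m(F) = -(-1)*(F - F)/2 = -(-1)*0/2 = -½*0 = 0)
√((-185 + 860*m(7)) + (-1821693/(-2486053) + 901896/1341625)) = √((-185 + 860*0) + (-1821693/(-2486053) + 901896/1341625)) = √((-185 + 0) + (-1821693*(-1/2486053) + 901896*(1/1341625))) = √(-185 + (1821693/2486053 + 901896/1341625)) = √(-185 + 4686190127613/3335350856125) = √(-612353718255512/3335350856125) = 2*I*√20424144984348489907002110/667070171225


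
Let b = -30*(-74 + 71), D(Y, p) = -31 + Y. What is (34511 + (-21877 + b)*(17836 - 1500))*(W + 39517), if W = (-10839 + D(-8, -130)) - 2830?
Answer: -9184853263089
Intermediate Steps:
W = -13708 (W = (-10839 + (-31 - 8)) - 2830 = (-10839 - 39) - 2830 = -10878 - 2830 = -13708)
b = 90 (b = -30*(-3) = 90)
(34511 + (-21877 + b)*(17836 - 1500))*(W + 39517) = (34511 + (-21877 + 90)*(17836 - 1500))*(-13708 + 39517) = (34511 - 21787*16336)*25809 = (34511 - 355912432)*25809 = -355877921*25809 = -9184853263089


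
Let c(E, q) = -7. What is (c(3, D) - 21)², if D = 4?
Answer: 784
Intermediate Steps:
(c(3, D) - 21)² = (-7 - 21)² = (-28)² = 784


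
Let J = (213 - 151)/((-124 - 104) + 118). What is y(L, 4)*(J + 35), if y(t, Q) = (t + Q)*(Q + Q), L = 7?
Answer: 15152/5 ≈ 3030.4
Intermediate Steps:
y(t, Q) = 2*Q*(Q + t) (y(t, Q) = (Q + t)*(2*Q) = 2*Q*(Q + t))
J = -31/55 (J = 62/(-228 + 118) = 62/(-110) = 62*(-1/110) = -31/55 ≈ -0.56364)
y(L, 4)*(J + 35) = (2*4*(4 + 7))*(-31/55 + 35) = (2*4*11)*(1894/55) = 88*(1894/55) = 15152/5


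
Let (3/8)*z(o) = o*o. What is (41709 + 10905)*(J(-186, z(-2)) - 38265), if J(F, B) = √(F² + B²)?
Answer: -2013274710 + 35076*√78097 ≈ -2.0035e+9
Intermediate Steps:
z(o) = 8*o²/3 (z(o) = 8*(o*o)/3 = 8*o²/3)
J(F, B) = √(B² + F²)
(41709 + 10905)*(J(-186, z(-2)) - 38265) = (41709 + 10905)*(√(((8/3)*(-2)²)² + (-186)²) - 38265) = 52614*(√(((8/3)*4)² + 34596) - 38265) = 52614*(√((32/3)² + 34596) - 38265) = 52614*(√(1024/9 + 34596) - 38265) = 52614*(√(312388/9) - 38265) = 52614*(2*√78097/3 - 38265) = 52614*(-38265 + 2*√78097/3) = -2013274710 + 35076*√78097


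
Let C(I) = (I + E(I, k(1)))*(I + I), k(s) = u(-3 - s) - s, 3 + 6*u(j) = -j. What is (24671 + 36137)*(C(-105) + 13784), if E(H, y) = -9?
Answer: 2293920992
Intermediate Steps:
u(j) = -1/2 - j/6 (u(j) = -1/2 + (-j)/6 = -1/2 - j/6)
k(s) = -5*s/6 (k(s) = (-1/2 - (-3 - s)/6) - s = (-1/2 + (1/2 + s/6)) - s = s/6 - s = -5*s/6)
C(I) = 2*I*(-9 + I) (C(I) = (I - 9)*(I + I) = (-9 + I)*(2*I) = 2*I*(-9 + I))
(24671 + 36137)*(C(-105) + 13784) = (24671 + 36137)*(2*(-105)*(-9 - 105) + 13784) = 60808*(2*(-105)*(-114) + 13784) = 60808*(23940 + 13784) = 60808*37724 = 2293920992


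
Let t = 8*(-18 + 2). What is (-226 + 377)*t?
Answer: -19328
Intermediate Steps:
t = -128 (t = 8*(-16) = -128)
(-226 + 377)*t = (-226 + 377)*(-128) = 151*(-128) = -19328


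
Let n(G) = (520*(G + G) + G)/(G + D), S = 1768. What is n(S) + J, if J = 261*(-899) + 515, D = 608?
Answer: -23101589/99 ≈ -2.3335e+5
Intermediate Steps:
n(G) = 1041*G/(608 + G) (n(G) = (520*(G + G) + G)/(G + 608) = (520*(2*G) + G)/(608 + G) = (1040*G + G)/(608 + G) = (1041*G)/(608 + G) = 1041*G/(608 + G))
J = -234124 (J = -234639 + 515 = -234124)
n(S) + J = 1041*1768/(608 + 1768) - 234124 = 1041*1768/2376 - 234124 = 1041*1768*(1/2376) - 234124 = 76687/99 - 234124 = -23101589/99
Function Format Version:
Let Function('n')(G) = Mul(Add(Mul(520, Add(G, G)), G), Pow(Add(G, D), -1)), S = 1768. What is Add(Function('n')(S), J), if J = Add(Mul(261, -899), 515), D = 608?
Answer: Rational(-23101589, 99) ≈ -2.3335e+5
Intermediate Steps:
Function('n')(G) = Mul(1041, G, Pow(Add(608, G), -1)) (Function('n')(G) = Mul(Add(Mul(520, Add(G, G)), G), Pow(Add(G, 608), -1)) = Mul(Add(Mul(520, Mul(2, G)), G), Pow(Add(608, G), -1)) = Mul(Add(Mul(1040, G), G), Pow(Add(608, G), -1)) = Mul(Mul(1041, G), Pow(Add(608, G), -1)) = Mul(1041, G, Pow(Add(608, G), -1)))
J = -234124 (J = Add(-234639, 515) = -234124)
Add(Function('n')(S), J) = Add(Mul(1041, 1768, Pow(Add(608, 1768), -1)), -234124) = Add(Mul(1041, 1768, Pow(2376, -1)), -234124) = Add(Mul(1041, 1768, Rational(1, 2376)), -234124) = Add(Rational(76687, 99), -234124) = Rational(-23101589, 99)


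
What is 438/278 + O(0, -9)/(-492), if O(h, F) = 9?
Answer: 35499/22796 ≈ 1.5572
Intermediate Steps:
438/278 + O(0, -9)/(-492) = 438/278 + 9/(-492) = 438*(1/278) + 9*(-1/492) = 219/139 - 3/164 = 35499/22796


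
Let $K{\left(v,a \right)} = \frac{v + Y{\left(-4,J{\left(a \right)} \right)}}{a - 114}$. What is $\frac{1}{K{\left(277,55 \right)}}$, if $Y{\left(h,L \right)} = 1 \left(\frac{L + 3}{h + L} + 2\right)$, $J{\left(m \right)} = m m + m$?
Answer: $- \frac{181484}{861287} \approx -0.21071$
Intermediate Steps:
$J{\left(m \right)} = m + m^{2}$ ($J{\left(m \right)} = m^{2} + m = m + m^{2}$)
$Y{\left(h,L \right)} = 2 + \frac{3 + L}{L + h}$ ($Y{\left(h,L \right)} = 1 \left(\frac{3 + L}{L + h} + 2\right) = 1 \left(2 + \frac{3 + L}{L + h}\right) = 2 + \frac{3 + L}{L + h}$)
$K{\left(v,a \right)} = \frac{v + \frac{-5 + 3 a \left(1 + a\right)}{-4 + a \left(1 + a\right)}}{-114 + a}$ ($K{\left(v,a \right)} = \frac{v + \frac{3 + 2 \left(-4\right) + 3 a \left(1 + a\right)}{a \left(1 + a\right) - 4}}{a - 114} = \frac{v + \frac{3 - 8 + 3 a \left(1 + a\right)}{-4 + a \left(1 + a\right)}}{-114 + a} = \frac{v + \frac{-5 + 3 a \left(1 + a\right)}{-4 + a \left(1 + a\right)}}{-114 + a}$)
$\frac{1}{K{\left(277,55 \right)}} = \frac{1}{\frac{1}{-114 + 55} \frac{1}{-4 + 55 \left(1 + 55\right)} \left(-5 + 277 \left(-4 + 55 \left(1 + 55\right)\right) + 3 \cdot 55 \left(1 + 55\right)\right)} = \frac{1}{\frac{1}{-59} \frac{1}{-4 + 55 \cdot 56} \left(-5 + 277 \left(-4 + 55 \cdot 56\right) + 3 \cdot 55 \cdot 56\right)} = \frac{1}{\left(- \frac{1}{59}\right) \frac{1}{-4 + 3080} \left(-5 + 277 \left(-4 + 3080\right) + 9240\right)} = \frac{1}{\left(- \frac{1}{59}\right) \frac{1}{3076} \left(-5 + 277 \cdot 3076 + 9240\right)} = \frac{1}{\left(- \frac{1}{59}\right) \frac{1}{3076} \left(-5 + 852052 + 9240\right)} = \frac{1}{\left(- \frac{1}{59}\right) \frac{1}{3076} \cdot 861287} = \frac{1}{- \frac{861287}{181484}} = - \frac{181484}{861287}$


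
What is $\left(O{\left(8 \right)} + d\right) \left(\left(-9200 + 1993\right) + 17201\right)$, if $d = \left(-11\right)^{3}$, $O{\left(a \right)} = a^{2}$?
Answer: $-12662398$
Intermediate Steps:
$d = -1331$
$\left(O{\left(8 \right)} + d\right) \left(\left(-9200 + 1993\right) + 17201\right) = \left(8^{2} - 1331\right) \left(\left(-9200 + 1993\right) + 17201\right) = \left(64 - 1331\right) \left(-7207 + 17201\right) = \left(-1267\right) 9994 = -12662398$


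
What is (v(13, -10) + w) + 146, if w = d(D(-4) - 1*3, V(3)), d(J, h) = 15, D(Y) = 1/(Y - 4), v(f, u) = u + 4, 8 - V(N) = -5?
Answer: 155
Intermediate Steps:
V(N) = 13 (V(N) = 8 - 1*(-5) = 8 + 5 = 13)
v(f, u) = 4 + u
D(Y) = 1/(-4 + Y)
w = 15
(v(13, -10) + w) + 146 = ((4 - 10) + 15) + 146 = (-6 + 15) + 146 = 9 + 146 = 155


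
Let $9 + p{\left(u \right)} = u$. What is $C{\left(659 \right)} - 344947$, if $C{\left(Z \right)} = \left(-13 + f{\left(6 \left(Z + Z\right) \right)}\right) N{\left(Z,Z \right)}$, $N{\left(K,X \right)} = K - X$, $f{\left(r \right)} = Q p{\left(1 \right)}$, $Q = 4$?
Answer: $-344947$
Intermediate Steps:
$p{\left(u \right)} = -9 + u$
$f{\left(r \right)} = -32$ ($f{\left(r \right)} = 4 \left(-9 + 1\right) = 4 \left(-8\right) = -32$)
$C{\left(Z \right)} = 0$ ($C{\left(Z \right)} = \left(-13 - 32\right) \left(Z - Z\right) = \left(-45\right) 0 = 0$)
$C{\left(659 \right)} - 344947 = 0 - 344947 = -344947$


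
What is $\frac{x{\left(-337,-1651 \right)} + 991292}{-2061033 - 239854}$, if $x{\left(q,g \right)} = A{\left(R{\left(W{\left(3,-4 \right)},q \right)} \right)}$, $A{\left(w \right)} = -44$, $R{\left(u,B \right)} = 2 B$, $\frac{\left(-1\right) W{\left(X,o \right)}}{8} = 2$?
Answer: $- \frac{991248}{2300887} \approx -0.43081$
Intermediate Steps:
$W{\left(X,o \right)} = -16$ ($W{\left(X,o \right)} = \left(-8\right) 2 = -16$)
$x{\left(q,g \right)} = -44$
$\frac{x{\left(-337,-1651 \right)} + 991292}{-2061033 - 239854} = \frac{-44 + 991292}{-2061033 - 239854} = \frac{991248}{-2300887} = 991248 \left(- \frac{1}{2300887}\right) = - \frac{991248}{2300887}$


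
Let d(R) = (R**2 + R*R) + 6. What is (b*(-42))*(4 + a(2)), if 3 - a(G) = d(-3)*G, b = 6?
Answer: 10332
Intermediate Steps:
d(R) = 6 + 2*R**2 (d(R) = (R**2 + R**2) + 6 = 2*R**2 + 6 = 6 + 2*R**2)
a(G) = 3 - 24*G (a(G) = 3 - (6 + 2*(-3)**2)*G = 3 - (6 + 2*9)*G = 3 - (6 + 18)*G = 3 - 24*G)
(b*(-42))*(4 + a(2)) = (6*(-42))*(4 + (3 - 24*2)) = -252*(4 + (3 - 48)) = -252*(4 - 45) = -252*(-41) = 10332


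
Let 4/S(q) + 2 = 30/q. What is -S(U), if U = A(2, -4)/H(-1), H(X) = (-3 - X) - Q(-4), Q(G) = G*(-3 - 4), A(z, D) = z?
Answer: 1/113 ≈ 0.0088496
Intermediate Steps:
Q(G) = -7*G (Q(G) = G*(-7) = -7*G)
H(X) = -31 - X (H(X) = (-3 - X) - (-7)*(-4) = (-3 - X) - 1*28 = (-3 - X) - 28 = -31 - X)
U = -1/15 (U = 2/(-31 - 1*(-1)) = 2/(-31 + 1) = 2/(-30) = 2*(-1/30) = -1/15 ≈ -0.066667)
S(q) = 4/(-2 + 30/q)
-S(U) = -(-2)*(-1)/(15*(-15 - 1/15)) = -(-2)*(-1)/(15*(-226/15)) = -(-2)*(-1)*(-15)/(15*226) = -1*(-1/113) = 1/113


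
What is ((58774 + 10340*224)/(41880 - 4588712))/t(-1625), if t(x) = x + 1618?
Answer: 1187467/15913912 ≈ 0.074618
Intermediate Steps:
t(x) = 1618 + x
((58774 + 10340*224)/(41880 - 4588712))/t(-1625) = ((58774 + 10340*224)/(41880 - 4588712))/(1618 - 1625) = ((58774 + 2316160)/(-4546832))/(-7) = (2374934*(-1/4546832))*(-⅐) = -1187467/2273416*(-⅐) = 1187467/15913912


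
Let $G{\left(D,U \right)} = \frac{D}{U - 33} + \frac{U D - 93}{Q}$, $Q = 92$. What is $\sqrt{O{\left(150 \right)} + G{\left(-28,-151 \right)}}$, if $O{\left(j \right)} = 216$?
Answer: $\frac{3 \sqrt{61387}}{46} \approx 16.159$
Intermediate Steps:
$G{\left(D,U \right)} = - \frac{93}{92} + \frac{D}{-33 + U} + \frac{D U}{92}$ ($G{\left(D,U \right)} = \frac{D}{U - 33} + \frac{U D - 93}{92} = \frac{D}{U - 33} + \left(D U - 93\right) \frac{1}{92} = \frac{D}{-33 + U} + \left(-93 + D U\right) \frac{1}{92} = \frac{D}{-33 + U} + \left(- \frac{93}{92} + \frac{D U}{92}\right) = - \frac{93}{92} + \frac{D}{-33 + U} + \frac{D U}{92}$)
$\sqrt{O{\left(150 \right)} + G{\left(-28,-151 \right)}} = \sqrt{216 + \frac{3069 - -14043 + 92 \left(-28\right) - 28 \left(-151\right)^{2} - \left(-924\right) \left(-151\right)}{92 \left(-33 - 151\right)}} = \sqrt{216 + \frac{3069 + 14043 - 2576 - 638428 - 139524}{92 \left(-184\right)}} = \sqrt{216 + \frac{1}{92} \left(- \frac{1}{184}\right) \left(3069 + 14043 - 2576 - 638428 - 139524\right)} = \sqrt{216 + \frac{1}{92} \left(- \frac{1}{184}\right) \left(-763416\right)} = \sqrt{216 + \frac{4149}{92}} = \sqrt{\frac{24021}{92}} = \frac{3 \sqrt{61387}}{46}$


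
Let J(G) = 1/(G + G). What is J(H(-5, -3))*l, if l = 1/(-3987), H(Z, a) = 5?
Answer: -1/39870 ≈ -2.5082e-5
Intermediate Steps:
l = -1/3987 ≈ -0.00025081
J(G) = 1/(2*G)
J(H(-5, -3))*l = ((1/2)/5)*(-1/3987) = ((1/2)*(1/5))*(-1/3987) = (1/10)*(-1/3987) = -1/39870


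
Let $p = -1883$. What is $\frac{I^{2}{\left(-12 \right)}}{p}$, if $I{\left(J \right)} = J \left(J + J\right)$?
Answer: $- \frac{82944}{1883} \approx -44.049$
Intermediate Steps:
$I{\left(J \right)} = 2 J^{2}$ ($I{\left(J \right)} = J 2 J = 2 J^{2}$)
$\frac{I^{2}{\left(-12 \right)}}{p} = \frac{\left(2 \left(-12\right)^{2}\right)^{2}}{-1883} = \left(2 \cdot 144\right)^{2} \left(- \frac{1}{1883}\right) = 288^{2} \left(- \frac{1}{1883}\right) = 82944 \left(- \frac{1}{1883}\right) = - \frac{82944}{1883}$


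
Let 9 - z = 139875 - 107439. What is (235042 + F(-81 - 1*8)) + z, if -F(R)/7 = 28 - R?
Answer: 201796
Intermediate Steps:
F(R) = -196 + 7*R (F(R) = -7*(28 - R) = -196 + 7*R)
z = -32427 (z = 9 - (139875 - 107439) = 9 - 1*32436 = 9 - 32436 = -32427)
(235042 + F(-81 - 1*8)) + z = (235042 + (-196 + 7*(-81 - 1*8))) - 32427 = (235042 + (-196 + 7*(-81 - 8))) - 32427 = (235042 + (-196 + 7*(-89))) - 32427 = (235042 + (-196 - 623)) - 32427 = (235042 - 819) - 32427 = 234223 - 32427 = 201796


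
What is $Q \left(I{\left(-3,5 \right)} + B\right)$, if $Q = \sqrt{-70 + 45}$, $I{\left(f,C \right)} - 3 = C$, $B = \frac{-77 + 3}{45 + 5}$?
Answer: $\frac{163 i}{5} \approx 32.6 i$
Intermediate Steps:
$B = - \frac{37}{25}$ ($B = - \frac{74}{50} = \left(-74\right) \frac{1}{50} = - \frac{37}{25} \approx -1.48$)
$I{\left(f,C \right)} = 3 + C$
$Q = 5 i$ ($Q = \sqrt{-25} = 5 i \approx 5.0 i$)
$Q \left(I{\left(-3,5 \right)} + B\right) = 5 i \left(\left(3 + 5\right) - \frac{37}{25}\right) = 5 i \left(8 - \frac{37}{25}\right) = 5 i \frac{163}{25} = \frac{163 i}{5}$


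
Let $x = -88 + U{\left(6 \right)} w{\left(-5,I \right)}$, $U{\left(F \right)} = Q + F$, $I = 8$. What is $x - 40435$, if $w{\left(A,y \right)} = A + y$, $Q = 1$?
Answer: $-40502$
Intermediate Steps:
$U{\left(F \right)} = 1 + F$
$x = -67$ ($x = -88 + \left(1 + 6\right) \left(-5 + 8\right) = -88 + 7 \cdot 3 = -88 + 21 = -67$)
$x - 40435 = -67 - 40435 = -40502$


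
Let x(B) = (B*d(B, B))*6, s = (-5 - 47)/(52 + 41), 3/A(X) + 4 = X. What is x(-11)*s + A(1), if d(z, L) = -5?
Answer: -5751/31 ≈ -185.52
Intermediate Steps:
A(X) = 3/(-4 + X)
s = -52/93 ≈ -0.55914
x(B) = -30*B (x(B) = (B*(-5))*6 = -5*B*6 = -30*B)
x(-11)*s + A(1) = -30*(-11)*(-52/93) + 3/(-4 + 1) = 330*(-52/93) + 3/(-3) = -5720/31 + 3*(-⅓) = -5720/31 - 1 = -5751/31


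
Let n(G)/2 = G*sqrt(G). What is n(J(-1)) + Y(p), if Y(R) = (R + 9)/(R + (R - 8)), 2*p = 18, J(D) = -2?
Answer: 9/5 - 4*I*sqrt(2) ≈ 1.8 - 5.6569*I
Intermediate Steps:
p = 9 (p = (1/2)*18 = 9)
n(G) = 2*G**(3/2) (n(G) = 2*(G*sqrt(G)) = 2*G**(3/2))
Y(R) = (9 + R)/(-8 + 2*R) (Y(R) = (9 + R)/(R + (-8 + R)) = (9 + R)/(-8 + 2*R))
n(J(-1)) + Y(p) = 2*(-2)**(3/2) + (9 + 9)/(2*(-4 + 9)) = 2*(-2*I*sqrt(2)) + (1/2)*18/5 = -4*I*sqrt(2) + (1/2)*(1/5)*18 = -4*I*sqrt(2) + 9/5 = 9/5 - 4*I*sqrt(2)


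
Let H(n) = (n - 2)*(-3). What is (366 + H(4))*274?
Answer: 98640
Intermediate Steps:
H(n) = 6 - 3*n (H(n) = (-2 + n)*(-3) = 6 - 3*n)
(366 + H(4))*274 = (366 + (6 - 3*4))*274 = (366 + (6 - 12))*274 = (366 - 6)*274 = 360*274 = 98640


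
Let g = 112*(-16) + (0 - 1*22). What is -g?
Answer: 1814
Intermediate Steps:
g = -1814 (g = -1792 + (0 - 22) = -1792 - 22 = -1814)
-g = -1*(-1814) = 1814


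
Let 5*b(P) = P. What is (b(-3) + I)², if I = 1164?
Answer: 33837489/25 ≈ 1.3535e+6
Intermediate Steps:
b(P) = P/5
(b(-3) + I)² = ((⅕)*(-3) + 1164)² = (-⅗ + 1164)² = (5817/5)² = 33837489/25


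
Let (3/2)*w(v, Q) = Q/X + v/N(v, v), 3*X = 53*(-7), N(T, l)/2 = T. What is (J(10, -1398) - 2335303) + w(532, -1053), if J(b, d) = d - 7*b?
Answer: -2600819434/1113 ≈ -2.3368e+6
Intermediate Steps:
N(T, l) = 2*T
X = -371/3 (X = (53*(-7))/3 = (⅓)*(-371) = -371/3 ≈ -123.67)
w(v, Q) = ⅓ - 2*Q/371 (w(v, Q) = 2*(Q/(-371/3) + v/((2*v)))/3 = 2*(Q*(-3/371) + v*(1/(2*v)))/3 = 2*(-3*Q/371 + ½)/3 = 2*(½ - 3*Q/371)/3 = ⅓ - 2*Q/371)
(J(10, -1398) - 2335303) + w(532, -1053) = ((-1398 - 7*10) - 2335303) + (⅓ - 2/371*(-1053)) = ((-1398 - 70) - 2335303) + (⅓ + 2106/371) = (-1468 - 2335303) + 6689/1113 = -2336771 + 6689/1113 = -2600819434/1113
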